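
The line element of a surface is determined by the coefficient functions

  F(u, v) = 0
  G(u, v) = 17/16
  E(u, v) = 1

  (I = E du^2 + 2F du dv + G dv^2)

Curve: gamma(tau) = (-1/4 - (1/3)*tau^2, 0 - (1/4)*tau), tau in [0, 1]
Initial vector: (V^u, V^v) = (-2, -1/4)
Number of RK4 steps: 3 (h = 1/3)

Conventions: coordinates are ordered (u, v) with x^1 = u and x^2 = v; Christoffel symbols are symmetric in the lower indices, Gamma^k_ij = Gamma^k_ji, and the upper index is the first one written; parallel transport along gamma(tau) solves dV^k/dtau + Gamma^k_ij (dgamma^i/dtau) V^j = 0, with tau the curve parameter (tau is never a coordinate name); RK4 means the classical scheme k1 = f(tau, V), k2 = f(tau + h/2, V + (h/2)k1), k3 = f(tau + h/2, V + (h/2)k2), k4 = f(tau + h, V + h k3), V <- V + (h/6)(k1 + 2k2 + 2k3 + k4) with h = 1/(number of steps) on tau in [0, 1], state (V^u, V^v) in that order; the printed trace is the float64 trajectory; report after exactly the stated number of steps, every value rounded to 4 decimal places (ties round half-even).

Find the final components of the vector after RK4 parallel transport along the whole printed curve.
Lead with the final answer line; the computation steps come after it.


Answer: V^u = -2.0000, V^v = -0.2500

gamma'(tau) = (-(2/3)*tau, -1/4); f(tau, V)^k = -Gamma^k_ij(gamma(tau)) gamma'^i(tau) V^j; h = 1/3; intermediate values shown to 6 dp
curve data and Christoffel symbols at the stage parameters:
  tau = 0.000000: gamma = (-0.250000, 0.000000), gamma' = (0.000000, -0.250000); Gamma_uuu = 0.000000, Gamma_uuv = 0.000000, Gamma_uvv = 0.000000, Gamma_vuu = 0.000000, Gamma_vuv = 0.000000, Gamma_vvv = 0.000000
  tau = 0.166667: gamma = (-0.259259, -0.041667), gamma' = (-0.111111, -0.250000); Gamma_uuu = 0.000000, Gamma_uuv = 0.000000, Gamma_uvv = 0.000000, Gamma_vuu = 0.000000, Gamma_vuv = 0.000000, Gamma_vvv = 0.000000
  tau = 0.333333: gamma = (-0.287037, -0.083333), gamma' = (-0.222222, -0.250000); Gamma_uuu = 0.000000, Gamma_uuv = 0.000000, Gamma_uvv = 0.000000, Gamma_vuu = 0.000000, Gamma_vuv = 0.000000, Gamma_vvv = 0.000000
  tau = 0.500000: gamma = (-0.333333, -0.125000), gamma' = (-0.333333, -0.250000); Gamma_uuu = 0.000000, Gamma_uuv = 0.000000, Gamma_uvv = 0.000000, Gamma_vuu = 0.000000, Gamma_vuv = 0.000000, Gamma_vvv = 0.000000
  tau = 0.666667: gamma = (-0.398148, -0.166667), gamma' = (-0.444444, -0.250000); Gamma_uuu = 0.000000, Gamma_uuv = 0.000000, Gamma_uvv = 0.000000, Gamma_vuu = 0.000000, Gamma_vuv = 0.000000, Gamma_vvv = 0.000000
  tau = 0.833333: gamma = (-0.481481, -0.208333), gamma' = (-0.555556, -0.250000); Gamma_uuu = 0.000000, Gamma_uuv = 0.000000, Gamma_uvv = 0.000000, Gamma_vuu = 0.000000, Gamma_vuv = 0.000000, Gamma_vvv = 0.000000
  tau = 1.000000: gamma = (-0.583333, -0.250000), gamma' = (-0.666667, -0.250000); Gamma_uuu = 0.000000, Gamma_uuv = 0.000000, Gamma_uvv = 0.000000, Gamma_vuu = 0.000000, Gamma_vuv = 0.000000, Gamma_vvv = 0.000000
step 0: V^u = -2.0000, V^v = -0.2500
step 1: k1 = (0.000000, 0.000000), k2 = (0.000000, 0.000000), k3 = (0.000000, 0.000000), k4 = (0.000000, 0.000000); V <- V + (h/6)(k1 + 2k2 + 2k3 + k4): V^u = -2.0000, V^v = -0.2500
step 2: k1 = (0.000000, 0.000000), k2 = (0.000000, 0.000000), k3 = (0.000000, 0.000000), k4 = (0.000000, 0.000000); V <- V + (h/6)(k1 + 2k2 + 2k3 + k4): V^u = -2.0000, V^v = -0.2500
step 3: k1 = (0.000000, 0.000000), k2 = (0.000000, 0.000000), k3 = (0.000000, 0.000000), k4 = (0.000000, 0.000000); V <- V + (h/6)(k1 + 2k2 + 2k3 + k4): V^u = -2.0000, V^v = -0.2500


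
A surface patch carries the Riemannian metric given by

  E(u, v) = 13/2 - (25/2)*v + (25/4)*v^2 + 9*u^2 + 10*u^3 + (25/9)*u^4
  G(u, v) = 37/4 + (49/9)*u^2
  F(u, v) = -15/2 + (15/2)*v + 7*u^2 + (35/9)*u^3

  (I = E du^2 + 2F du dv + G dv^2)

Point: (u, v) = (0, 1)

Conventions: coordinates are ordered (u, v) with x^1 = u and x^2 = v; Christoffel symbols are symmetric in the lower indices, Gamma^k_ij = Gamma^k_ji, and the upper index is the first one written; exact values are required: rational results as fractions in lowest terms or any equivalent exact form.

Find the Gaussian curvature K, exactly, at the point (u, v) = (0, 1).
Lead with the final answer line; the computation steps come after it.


Answer: K = -1684/333

E = 1/4, F = 0, G = 37/4, EG - F^2 = 37/16 at the point
E_u = 0, E_v = 0, F_u = 0, F_v = 15/2, G_u = 0, G_v = 0
E_vv = 25/2, F_uv = 0, G_uu = 98/9
Brioschi: K = (det M1 - det M2) / (EG - F^2)^2 with the standard first/second-derivative matrices M1, M2.
M1 = [[-E_vv/2 + F_uv - G_uu/2, E_u/2, F_u - E_v/2], [F_v - G_u/2, E, F], [G_v/2, F, G]] = [[-421/36, 0, 0], [15/2, 1/4, 0], [0, 0, 37/4]]; det M1 = -15577/576
M2 = [[0, E_v/2, G_u/2], [E_v/2, E, F], [G_u/2, F, G]] = [[0, 0, 0], [0, 1/4, 0], [0, 0, 37/4]]; det M2 = 0
det M1 - det M2 = -15577/576; K = -15577/576 / (37/16)^2 = -1684/333


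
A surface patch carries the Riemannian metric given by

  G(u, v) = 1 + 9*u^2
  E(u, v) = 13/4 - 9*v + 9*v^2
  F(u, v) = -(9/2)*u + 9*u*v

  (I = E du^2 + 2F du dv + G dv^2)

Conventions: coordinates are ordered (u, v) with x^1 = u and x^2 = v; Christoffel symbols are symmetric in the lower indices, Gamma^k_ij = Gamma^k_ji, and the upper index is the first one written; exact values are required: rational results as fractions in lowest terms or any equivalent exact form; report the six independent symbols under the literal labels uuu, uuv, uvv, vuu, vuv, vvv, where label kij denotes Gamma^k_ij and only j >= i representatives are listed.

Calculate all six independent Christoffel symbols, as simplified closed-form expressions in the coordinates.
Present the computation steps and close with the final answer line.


E = 13/4 - 9*v + 9*v^2; F = -(9/2)*u + 9*u*v; G = 1 + 9*u^2
Gamma^k_ij = (1/2) g^{kl} (d_i g_jl + d_j g_il - d_l g_ij), with g^inv = (1/(EG-F^2)) [[G, -F], [-F, E]]
first partials: E_u = 0, E_v = -9 + 18*v, F_u = -9/2 + 9*v, F_v = 9*u, G_u = 18*u, G_v = 0
D = EG - F^2 = 13/4 - 9*v + 9*v^2 + 9*u^2
expanded: Gamma^u_uu = (G E_u - 2F F_u + F E_v)/(2D), Gamma^u_uv = (G E_v - F G_u)/(2D), Gamma^u_vv = (2G F_v - G G_u - F G_v)/(2D), Gamma^v_uu = (2E F_u - E E_v - F E_u)/(2D), Gamma^v_uv = (E G_u - F E_v)/(2D), Gamma^v_vv = (E G_v - 2F F_v + F G_u)/(2D); substitute and cancel common factors

Answer: Gamma_uuu = 0, Gamma_uuv = (36*v - 18)/(36*u^2 + 36*v^2 - 36*v + 13), Gamma_uvv = 0, Gamma_vuu = 0, Gamma_vuv = 36*u/(36*u^2 + 36*v^2 - 36*v + 13), Gamma_vvv = 0


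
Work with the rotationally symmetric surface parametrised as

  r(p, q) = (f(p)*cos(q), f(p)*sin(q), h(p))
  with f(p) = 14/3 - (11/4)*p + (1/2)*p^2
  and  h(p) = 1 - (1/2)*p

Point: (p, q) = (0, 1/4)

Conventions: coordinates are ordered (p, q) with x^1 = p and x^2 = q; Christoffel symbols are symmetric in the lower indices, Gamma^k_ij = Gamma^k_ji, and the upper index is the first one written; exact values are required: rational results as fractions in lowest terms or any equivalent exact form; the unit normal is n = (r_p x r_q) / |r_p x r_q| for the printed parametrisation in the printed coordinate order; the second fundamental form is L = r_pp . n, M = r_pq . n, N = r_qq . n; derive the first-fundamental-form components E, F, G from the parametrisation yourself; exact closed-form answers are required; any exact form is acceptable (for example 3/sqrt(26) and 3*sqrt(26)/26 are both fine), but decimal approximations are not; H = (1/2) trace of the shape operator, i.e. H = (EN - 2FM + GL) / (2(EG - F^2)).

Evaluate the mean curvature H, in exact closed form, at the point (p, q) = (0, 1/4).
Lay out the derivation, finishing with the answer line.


f = 14/3, f' = -11/4, f'' = 1, h' = -1/2, h'' = 0
E = 125/16, F = 0, G = 196/9; answer radicand W^2 = 125/16
unnormalised second-form numerators: l = 1/2, m = 0, n = -7/3; L = l/sqrt(125/16), and similarly M = m/sqrt(W^2), N = n/sqrt(W^2)
H = (E*n - 2*F*m + G*l) / (2*(EG - F^2)*sqrt(W^2)); E*n - 2*F*m + G*l = -1057/144, EG - F^2 = 6125/36, so H = (-151/7000)/sqrt(125/16)

Answer: H = -151*sqrt(5)/43750


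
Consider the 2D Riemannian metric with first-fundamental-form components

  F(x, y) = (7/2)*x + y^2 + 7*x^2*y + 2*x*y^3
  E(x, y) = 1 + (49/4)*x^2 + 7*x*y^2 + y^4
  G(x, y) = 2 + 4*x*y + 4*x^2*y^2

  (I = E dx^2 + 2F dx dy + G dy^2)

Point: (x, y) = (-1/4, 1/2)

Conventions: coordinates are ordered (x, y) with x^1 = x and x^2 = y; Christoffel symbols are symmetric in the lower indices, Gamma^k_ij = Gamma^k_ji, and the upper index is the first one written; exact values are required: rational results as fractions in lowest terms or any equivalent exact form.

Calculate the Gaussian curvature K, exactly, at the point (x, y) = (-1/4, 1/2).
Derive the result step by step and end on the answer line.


E = 89/64, F = -15/32, G = 25/16, EG - F^2 = 125/64 at the point
E_x = -35/8, E_y = -5/4, F_x = 2, F_y = 17/16, G_x = 3/2, G_y = -3/4
E_yy = -1/2, F_xy = -2, G_xx = 2
The intrinsic route: Brioschi's K = (det M1 - det M2)/(EG - F^2)^2.
M1 = [[-E_yy/2 + F_xy - G_xx/2, E_x/2, F_x - E_y/2], [F_y - G_x/2, E, F], [G_y/2, F, G]] = [[-11/4, -35/16, 21/8], [5/16, 89/64, -15/32], [-3/8, -15/32, 25/16]]; det M1 = -237/64
M2 = [[0, E_y/2, G_x/2], [E_y/2, E, F], [G_x/2, F, G]] = [[0, -5/8, 3/4], [-5/8, 89/64, -15/32], [3/4, -15/32, 25/16]]; det M2 = -61/64
det M1 - det M2 = -11/4; K = -11/4 / (125/64)^2 = -11264/15625

Answer: K = -11264/15625


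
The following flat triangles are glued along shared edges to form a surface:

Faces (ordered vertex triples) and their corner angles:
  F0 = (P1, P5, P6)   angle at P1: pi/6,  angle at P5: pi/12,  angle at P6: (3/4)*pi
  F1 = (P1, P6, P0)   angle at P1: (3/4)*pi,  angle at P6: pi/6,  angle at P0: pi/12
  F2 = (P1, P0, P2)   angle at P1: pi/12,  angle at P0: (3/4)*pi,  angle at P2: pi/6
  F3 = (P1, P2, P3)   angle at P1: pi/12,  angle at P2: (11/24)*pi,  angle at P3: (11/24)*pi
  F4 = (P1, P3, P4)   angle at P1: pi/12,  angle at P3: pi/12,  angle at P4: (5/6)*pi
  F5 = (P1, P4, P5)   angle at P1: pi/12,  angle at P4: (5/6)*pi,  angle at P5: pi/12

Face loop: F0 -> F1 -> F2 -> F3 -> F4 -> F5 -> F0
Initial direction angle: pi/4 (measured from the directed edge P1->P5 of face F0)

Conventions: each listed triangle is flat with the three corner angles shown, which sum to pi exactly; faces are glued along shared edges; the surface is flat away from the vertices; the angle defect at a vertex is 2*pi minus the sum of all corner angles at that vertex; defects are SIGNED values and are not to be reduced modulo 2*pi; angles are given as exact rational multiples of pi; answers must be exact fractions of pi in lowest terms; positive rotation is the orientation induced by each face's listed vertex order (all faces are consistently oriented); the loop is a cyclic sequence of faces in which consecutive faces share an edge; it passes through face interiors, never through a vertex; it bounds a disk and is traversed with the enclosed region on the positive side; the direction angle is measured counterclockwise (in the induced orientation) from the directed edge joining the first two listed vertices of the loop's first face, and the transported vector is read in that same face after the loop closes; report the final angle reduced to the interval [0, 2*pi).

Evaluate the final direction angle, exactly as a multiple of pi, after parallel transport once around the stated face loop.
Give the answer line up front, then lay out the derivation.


Answer: final direction angle = pi

enclosed vertex P1: corner angles sum to (5/4)*pi, defect = 2*pi - (5/4)*pi = (3/4)*pi
final direction = starting direction + enclosed defect total, reduced mod 2*pi (induced orientation)
final angle = pi/4 + (3/4)*pi = pi (mod 2*pi)


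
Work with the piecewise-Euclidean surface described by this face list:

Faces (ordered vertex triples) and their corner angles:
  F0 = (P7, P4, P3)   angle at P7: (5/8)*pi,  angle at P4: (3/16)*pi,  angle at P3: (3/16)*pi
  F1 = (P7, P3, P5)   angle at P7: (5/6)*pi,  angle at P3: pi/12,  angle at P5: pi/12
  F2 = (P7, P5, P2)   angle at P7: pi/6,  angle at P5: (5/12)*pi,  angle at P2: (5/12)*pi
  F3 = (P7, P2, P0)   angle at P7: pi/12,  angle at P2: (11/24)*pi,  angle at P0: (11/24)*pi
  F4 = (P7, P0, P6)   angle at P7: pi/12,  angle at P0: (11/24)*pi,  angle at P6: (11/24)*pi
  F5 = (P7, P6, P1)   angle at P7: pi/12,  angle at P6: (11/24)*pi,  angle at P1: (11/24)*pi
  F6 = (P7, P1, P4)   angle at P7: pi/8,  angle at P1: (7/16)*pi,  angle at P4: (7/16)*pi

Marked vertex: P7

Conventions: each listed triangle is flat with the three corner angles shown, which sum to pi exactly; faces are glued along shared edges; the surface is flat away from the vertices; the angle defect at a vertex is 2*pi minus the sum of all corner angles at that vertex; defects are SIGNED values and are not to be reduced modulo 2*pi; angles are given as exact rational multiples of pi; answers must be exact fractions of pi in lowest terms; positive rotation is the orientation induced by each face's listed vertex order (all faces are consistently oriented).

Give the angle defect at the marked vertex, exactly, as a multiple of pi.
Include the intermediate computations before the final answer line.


Sum of corner angles at P7: 2*pi
defect = 2*pi - 2*pi

Answer: defect(P7) = 0


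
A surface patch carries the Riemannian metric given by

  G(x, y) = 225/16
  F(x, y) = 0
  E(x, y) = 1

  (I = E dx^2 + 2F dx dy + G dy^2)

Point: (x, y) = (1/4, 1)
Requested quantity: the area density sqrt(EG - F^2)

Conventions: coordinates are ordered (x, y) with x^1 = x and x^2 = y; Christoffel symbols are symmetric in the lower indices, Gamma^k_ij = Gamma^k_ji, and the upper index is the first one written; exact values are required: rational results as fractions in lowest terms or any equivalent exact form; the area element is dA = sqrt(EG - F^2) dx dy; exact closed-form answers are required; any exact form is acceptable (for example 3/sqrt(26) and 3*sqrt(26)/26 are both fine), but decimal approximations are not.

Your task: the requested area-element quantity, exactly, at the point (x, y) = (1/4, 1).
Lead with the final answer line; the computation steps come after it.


Answer: sqrt(EG - F^2) = 15/4

E = 1, F = 0, G = 225/16; EG - F^2 = 225/16


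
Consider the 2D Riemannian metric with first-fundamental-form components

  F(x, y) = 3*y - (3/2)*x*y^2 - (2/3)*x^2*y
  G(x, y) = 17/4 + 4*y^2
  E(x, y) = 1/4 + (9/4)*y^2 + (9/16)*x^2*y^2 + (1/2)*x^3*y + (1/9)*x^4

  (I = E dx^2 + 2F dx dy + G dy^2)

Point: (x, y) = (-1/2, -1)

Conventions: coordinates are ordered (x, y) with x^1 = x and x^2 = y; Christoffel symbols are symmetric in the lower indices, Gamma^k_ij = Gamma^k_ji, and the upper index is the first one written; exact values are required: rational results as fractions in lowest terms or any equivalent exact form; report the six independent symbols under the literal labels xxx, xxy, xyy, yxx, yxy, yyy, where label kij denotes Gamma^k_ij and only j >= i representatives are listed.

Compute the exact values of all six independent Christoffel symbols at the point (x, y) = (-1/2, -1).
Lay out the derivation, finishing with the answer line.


E = 1561/576, F = -25/12, G = 33/4 at the point
E_x = -143/144, E_y = -155/32, F_x = -13/6, F_y = 4/3, G_x = 0, G_y = -8
EG - F^2 = 41513/2304;  g^inv = (2304/41513) * [[33/4, 25/12], [25/12, 1561/576]]
first-kind symbols [ij,l] = (1/2)(d_i g_jl + d_j g_il - d_l g_ij): [xx,x] = E_x/2 = -143/288, [xx,y] = F_x - E_y/2 = 49/192, [xy,x] = E_y/2 = -155/64, [xy,y] = G_x/2 = 0, [yy,x] = F_y - G_x/2 = 4/3, [yy,y] = G_y/2 = -4
Gamma^x_ij = (G*[ij,x] - F*[ij,y])/(EG - F^2), Gamma^y_ij = (E*[ij,y] - F*[ij,x])/(EG - F^2)

Answer: Gamma_xxx = -8213/41513, Gamma_xxy = -46035/41513, Gamma_xyy = 6144/41513, Gamma_yxx = -12637/664208, Gamma_yxy = -11625/41513, Gamma_yyy = -18576/41513


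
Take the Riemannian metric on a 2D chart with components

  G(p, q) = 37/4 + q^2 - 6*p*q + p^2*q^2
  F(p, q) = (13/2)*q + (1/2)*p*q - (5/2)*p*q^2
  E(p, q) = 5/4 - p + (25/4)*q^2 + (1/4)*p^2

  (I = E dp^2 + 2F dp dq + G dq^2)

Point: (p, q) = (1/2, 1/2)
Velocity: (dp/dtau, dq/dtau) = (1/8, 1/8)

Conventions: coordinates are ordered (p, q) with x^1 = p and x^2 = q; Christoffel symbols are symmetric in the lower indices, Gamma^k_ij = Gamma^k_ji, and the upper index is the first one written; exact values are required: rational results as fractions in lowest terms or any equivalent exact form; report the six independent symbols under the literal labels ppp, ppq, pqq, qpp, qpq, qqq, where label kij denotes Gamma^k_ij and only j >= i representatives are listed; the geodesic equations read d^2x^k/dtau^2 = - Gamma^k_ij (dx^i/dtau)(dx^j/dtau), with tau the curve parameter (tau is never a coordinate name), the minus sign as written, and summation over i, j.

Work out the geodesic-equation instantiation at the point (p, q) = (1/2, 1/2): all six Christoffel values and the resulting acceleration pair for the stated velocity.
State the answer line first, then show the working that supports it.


Answer: Gamma_ppp = 1970/2501, Gamma_ppq = 7528/2501, Gamma_pqq = 14876/2501, Gamma_qpp = -1834/2501, Gamma_qpq = -3286/2501, Gamma_qqq = -5922/2501; accelerations (d^2p/dtau^2, d^2q/dtau^2) = (-15951/80032, 1791/20008)

E = 19/8, F = 49/16, G = 129/16 at the point
E_p = -3/4, E_q = 25/4, F_p = -3/8, F_q = 11/2, G_p = -11/4, G_q = -7/4
EG - F^2 = 2501/256;  g^inv = (256/2501) * [[129/16, -49/16], [-49/16, 19/8]]
first-kind symbols [ij,l] = (1/2)(d_i g_jl + d_j g_il - d_l g_ij): [pp,p] = E_p/2 = -3/8, [pp,q] = F_p - E_q/2 = -7/2, [pq,p] = E_q/2 = 25/8, [pq,q] = G_p/2 = -11/8, [qq,p] = F_q - G_p/2 = 55/8, [qq,q] = G_q/2 = -7/8
Gamma^p_ij = (G*[ij,p] - F*[ij,q])/(EG - F^2), Gamma^q_ij = (E*[ij,q] - F*[ij,p])/(EG - F^2)
Gamma_ppp = 1970/2501, Gamma_ppq = 7528/2501, Gamma_pqq = 14876/2501, Gamma_qpp = -1834/2501, Gamma_qpq = -3286/2501, Gamma_qqq = -5922/2501
d^2p/dtau^2 = -(Gamma_ppp*(1/8)^2 + 2*Gamma_ppq*(1/8)*(1/8) + Gamma_pqq*(1/8)^2) = -15951/80032
d^2q/dtau^2 = -(Gamma_qpp*(1/8)^2 + 2*Gamma_qpq*(1/8)*(1/8) + Gamma_qqq*(1/8)^2) = 1791/20008


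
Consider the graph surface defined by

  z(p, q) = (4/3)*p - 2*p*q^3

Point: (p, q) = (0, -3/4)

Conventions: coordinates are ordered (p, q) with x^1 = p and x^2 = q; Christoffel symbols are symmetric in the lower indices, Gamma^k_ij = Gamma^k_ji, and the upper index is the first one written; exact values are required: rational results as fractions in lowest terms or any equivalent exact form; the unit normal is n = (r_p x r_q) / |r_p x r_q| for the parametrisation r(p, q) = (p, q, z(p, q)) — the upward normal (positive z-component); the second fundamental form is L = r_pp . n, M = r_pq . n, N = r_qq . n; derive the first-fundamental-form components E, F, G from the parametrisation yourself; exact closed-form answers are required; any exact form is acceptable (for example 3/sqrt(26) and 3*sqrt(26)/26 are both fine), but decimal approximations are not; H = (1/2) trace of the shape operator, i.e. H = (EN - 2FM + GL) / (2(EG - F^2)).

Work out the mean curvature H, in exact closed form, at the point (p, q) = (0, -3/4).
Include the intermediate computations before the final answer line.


z_p = 209/96, z_q = 0, z_pp = 0, z_pq = -27/8, z_qq = 0
E = 52897/9216, F = 0, G = 1; answer radicand W^2 = 52897/9216
unnormalised second-form numerators: l = 0, m = -27/8, n = 0; L = l/sqrt(52897/9216), and similarly M = m/sqrt(W^2), N = n/sqrt(W^2)
H = (E*n - 2*F*m + G*l) / (2*(EG - F^2)*sqrt(W^2)); E*n - 2*F*m + G*l = 0, EG - F^2 = 52897/9216, so H = (0)/sqrt(52897/9216)

Answer: H = 0


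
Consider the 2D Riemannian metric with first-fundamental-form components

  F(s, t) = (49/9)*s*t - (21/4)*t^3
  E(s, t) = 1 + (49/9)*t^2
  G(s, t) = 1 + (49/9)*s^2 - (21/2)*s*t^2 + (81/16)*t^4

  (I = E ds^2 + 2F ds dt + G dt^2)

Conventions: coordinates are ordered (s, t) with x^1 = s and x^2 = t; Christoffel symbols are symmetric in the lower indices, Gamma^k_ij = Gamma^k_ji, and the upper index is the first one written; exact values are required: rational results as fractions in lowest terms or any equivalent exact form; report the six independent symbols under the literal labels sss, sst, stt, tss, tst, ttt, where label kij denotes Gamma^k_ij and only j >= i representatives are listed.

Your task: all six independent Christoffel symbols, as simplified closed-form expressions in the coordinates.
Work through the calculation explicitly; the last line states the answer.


E = 1 + (49/9)*t^2; F = (49/9)*s*t - (21/4)*t^3; G = 1 + (49/9)*s^2 - (21/2)*s*t^2 + (81/16)*t^4
Gamma^k_ij = (1/2) g^{kl} (d_i g_jl + d_j g_il - d_l g_ij), with g^inv = (1/(EG-F^2)) [[G, -F], [-F, E]]
first partials: E_s = 0, E_t = (98/9)*t, F_s = (49/9)*t, F_t = (49/9)*s - (63/4)*t^2, G_s = (98/9)*s - (21/2)*t^2, G_t = -21*s*t + (81/4)*t^3
D = EG - F^2 = 1 + (49/9)*t^2 + (49/9)*s^2 - (21/2)*s*t^2 + (81/16)*t^4
expanded: Gamma^s_ss = (G E_s - 2F F_s + F E_t)/(2D), Gamma^s_st = (G E_t - F G_s)/(2D), Gamma^s_tt = (2G F_t - G G_s - F G_t)/(2D), Gamma^t_ss = (2E F_s - E E_t - F E_s)/(2D), Gamma^t_st = (E G_s - F E_t)/(2D), Gamma^t_tt = (E G_t - 2F F_t + F G_s)/(2D); substitute and cancel common factors

Answer: Gamma_sss = 0, Gamma_sst = 784*t/(784*s^2 - 1512*s*t^2 + 729*t^4 + 784*t^2 + 144), Gamma_stt = -1512*t^2/(784*s^2 - 1512*s*t^2 + 729*t^4 + 784*t^2 + 144), Gamma_tss = 0, Gamma_tst = (784*s - 756*t^2)/(784*s^2 - 1512*s*t^2 + 729*t^4 + 784*t^2 + 144), Gamma_ttt = (-1512*s*t + 1458*t^3)/(784*s^2 - 1512*s*t^2 + 729*t^4 + 784*t^2 + 144)


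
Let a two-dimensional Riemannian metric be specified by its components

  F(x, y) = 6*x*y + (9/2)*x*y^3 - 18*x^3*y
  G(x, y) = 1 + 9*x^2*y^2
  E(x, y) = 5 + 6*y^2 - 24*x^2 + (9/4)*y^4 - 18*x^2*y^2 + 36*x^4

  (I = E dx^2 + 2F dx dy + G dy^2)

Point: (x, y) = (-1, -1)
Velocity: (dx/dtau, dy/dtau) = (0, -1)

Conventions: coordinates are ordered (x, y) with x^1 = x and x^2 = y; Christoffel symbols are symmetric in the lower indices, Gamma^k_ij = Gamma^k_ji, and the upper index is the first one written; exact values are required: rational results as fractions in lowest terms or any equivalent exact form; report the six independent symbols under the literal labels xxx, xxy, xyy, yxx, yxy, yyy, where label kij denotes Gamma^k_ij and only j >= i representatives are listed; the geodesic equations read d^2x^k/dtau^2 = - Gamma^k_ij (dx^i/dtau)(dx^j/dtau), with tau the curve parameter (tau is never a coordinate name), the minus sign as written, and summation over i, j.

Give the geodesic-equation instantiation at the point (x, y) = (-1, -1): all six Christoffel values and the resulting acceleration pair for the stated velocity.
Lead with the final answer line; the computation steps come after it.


Answer: Gamma_xxx = -24/13, Gamma_xxy = 6/13, Gamma_xyy = 6/13, Gamma_yxx = 144/65, Gamma_yxy = -36/65, Gamma_yyy = -36/65; accelerations (d^2x/dtau^2, d^2y/dtau^2) = (-6/13, 36/65)

E = 29/4, F = -15/2, G = 10 at the point
E_x = -60, E_y = 15, F_x = 87/2, F_y = -3/2, G_x = -18, G_y = -18
EG - F^2 = 65/4;  g^inv = (4/65) * [[10, 15/2], [15/2, 29/4]]
first-kind symbols [ij,l] = (1/2)(d_i g_jl + d_j g_il - d_l g_ij): [xx,x] = E_x/2 = -30, [xx,y] = F_x - E_y/2 = 36, [xy,x] = E_y/2 = 15/2, [xy,y] = G_x/2 = -9, [yy,x] = F_y - G_x/2 = 15/2, [yy,y] = G_y/2 = -9
Gamma^x_ij = (G*[ij,x] - F*[ij,y])/(EG - F^2), Gamma^y_ij = (E*[ij,y] - F*[ij,x])/(EG - F^2)
Gamma_xxx = -24/13, Gamma_xxy = 6/13, Gamma_xyy = 6/13, Gamma_yxx = 144/65, Gamma_yxy = -36/65, Gamma_yyy = -36/65
d^2x/dtau^2 = -(Gamma_xxx*(0)^2 + 2*Gamma_xxy*(0)*(-1) + Gamma_xyy*(-1)^2) = -6/13
d^2y/dtau^2 = -(Gamma_yxx*(0)^2 + 2*Gamma_yxy*(0)*(-1) + Gamma_yyy*(-1)^2) = 36/65


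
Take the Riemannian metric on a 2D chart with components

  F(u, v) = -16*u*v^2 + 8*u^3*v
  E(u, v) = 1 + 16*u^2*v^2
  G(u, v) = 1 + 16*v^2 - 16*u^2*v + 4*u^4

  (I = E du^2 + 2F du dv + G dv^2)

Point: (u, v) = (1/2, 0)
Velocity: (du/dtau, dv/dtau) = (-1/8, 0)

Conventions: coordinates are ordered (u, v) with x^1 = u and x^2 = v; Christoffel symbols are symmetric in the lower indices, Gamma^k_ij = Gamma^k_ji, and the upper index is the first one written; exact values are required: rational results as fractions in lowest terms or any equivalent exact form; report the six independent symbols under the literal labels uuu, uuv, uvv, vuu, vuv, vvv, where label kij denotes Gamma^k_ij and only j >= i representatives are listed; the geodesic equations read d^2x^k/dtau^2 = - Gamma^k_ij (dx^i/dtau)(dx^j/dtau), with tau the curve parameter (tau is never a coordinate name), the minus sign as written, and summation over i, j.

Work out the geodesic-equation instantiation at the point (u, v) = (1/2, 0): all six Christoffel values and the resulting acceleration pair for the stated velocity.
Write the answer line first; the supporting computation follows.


Answer: Gamma_uuu = 0, Gamma_uuv = 0, Gamma_uvv = 0, Gamma_vuu = 0, Gamma_vuv = 4/5, Gamma_vvv = -8/5; accelerations (d^2u/dtau^2, d^2v/dtau^2) = (0, 0)

E = 1, F = 0, G = 5/4 at the point
E_u = 0, E_v = 0, F_u = 0, F_v = 1, G_u = 2, G_v = -4
EG - F^2 = 5/4;  g^inv = (4/5) * [[5/4, 0], [0, 1]]
first-kind symbols [ij,l] = (1/2)(d_i g_jl + d_j g_il - d_l g_ij): [uu,u] = E_u/2 = 0, [uu,v] = F_u - E_v/2 = 0, [uv,u] = E_v/2 = 0, [uv,v] = G_u/2 = 1, [vv,u] = F_v - G_u/2 = 0, [vv,v] = G_v/2 = -2
Gamma^u_ij = (G*[ij,u] - F*[ij,v])/(EG - F^2), Gamma^v_ij = (E*[ij,v] - F*[ij,u])/(EG - F^2)
Gamma_uuu = 0, Gamma_uuv = 0, Gamma_uvv = 0, Gamma_vuu = 0, Gamma_vuv = 4/5, Gamma_vvv = -8/5
d^2u/dtau^2 = -(Gamma_uuu*(-1/8)^2 + 2*Gamma_uuv*(-1/8)*(0) + Gamma_uvv*(0)^2) = 0
d^2v/dtau^2 = -(Gamma_vuu*(-1/8)^2 + 2*Gamma_vuv*(-1/8)*(0) + Gamma_vvv*(0)^2) = 0


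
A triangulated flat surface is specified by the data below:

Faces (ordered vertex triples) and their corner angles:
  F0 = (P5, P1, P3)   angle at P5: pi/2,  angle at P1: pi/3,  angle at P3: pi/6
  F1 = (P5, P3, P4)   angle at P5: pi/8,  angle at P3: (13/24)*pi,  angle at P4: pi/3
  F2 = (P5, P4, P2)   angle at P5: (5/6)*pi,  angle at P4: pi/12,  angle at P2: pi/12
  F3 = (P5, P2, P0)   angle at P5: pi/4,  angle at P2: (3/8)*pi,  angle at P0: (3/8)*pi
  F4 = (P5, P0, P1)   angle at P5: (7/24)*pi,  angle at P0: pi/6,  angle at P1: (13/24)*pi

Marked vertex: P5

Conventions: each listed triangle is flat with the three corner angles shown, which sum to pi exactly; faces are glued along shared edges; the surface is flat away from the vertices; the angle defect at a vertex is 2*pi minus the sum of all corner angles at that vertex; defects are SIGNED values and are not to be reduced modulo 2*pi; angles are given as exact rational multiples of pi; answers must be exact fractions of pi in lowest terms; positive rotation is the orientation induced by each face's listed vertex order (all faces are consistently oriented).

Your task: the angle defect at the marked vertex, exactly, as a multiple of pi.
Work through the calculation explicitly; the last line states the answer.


Sum of corner angles at P5: 2*pi
defect = 2*pi - 2*pi

Answer: defect(P5) = 0


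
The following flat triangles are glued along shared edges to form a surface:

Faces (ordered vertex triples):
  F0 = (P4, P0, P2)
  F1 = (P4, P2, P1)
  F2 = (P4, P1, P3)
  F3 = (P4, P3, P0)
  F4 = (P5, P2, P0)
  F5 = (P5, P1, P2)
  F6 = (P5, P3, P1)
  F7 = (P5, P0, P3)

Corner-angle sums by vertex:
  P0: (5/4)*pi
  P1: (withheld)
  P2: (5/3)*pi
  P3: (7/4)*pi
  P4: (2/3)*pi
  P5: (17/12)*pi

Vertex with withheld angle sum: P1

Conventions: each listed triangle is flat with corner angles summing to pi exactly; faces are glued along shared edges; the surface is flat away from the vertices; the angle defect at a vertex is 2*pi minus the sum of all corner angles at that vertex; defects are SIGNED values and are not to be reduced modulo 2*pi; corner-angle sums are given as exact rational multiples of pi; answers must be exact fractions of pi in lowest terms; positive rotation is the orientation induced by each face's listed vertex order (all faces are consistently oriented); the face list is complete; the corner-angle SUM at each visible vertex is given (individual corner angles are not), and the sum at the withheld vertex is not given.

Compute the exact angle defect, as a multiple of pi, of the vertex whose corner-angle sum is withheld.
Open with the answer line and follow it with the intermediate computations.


Answer: defect(P1) = (3/4)*pi

V = 6, E = 12, F = 8; chi = V - E + F = 2
Gauss-Bonnet: total defect = 2*pi*chi = 4*pi; visible defects sum to (13/4)*pi


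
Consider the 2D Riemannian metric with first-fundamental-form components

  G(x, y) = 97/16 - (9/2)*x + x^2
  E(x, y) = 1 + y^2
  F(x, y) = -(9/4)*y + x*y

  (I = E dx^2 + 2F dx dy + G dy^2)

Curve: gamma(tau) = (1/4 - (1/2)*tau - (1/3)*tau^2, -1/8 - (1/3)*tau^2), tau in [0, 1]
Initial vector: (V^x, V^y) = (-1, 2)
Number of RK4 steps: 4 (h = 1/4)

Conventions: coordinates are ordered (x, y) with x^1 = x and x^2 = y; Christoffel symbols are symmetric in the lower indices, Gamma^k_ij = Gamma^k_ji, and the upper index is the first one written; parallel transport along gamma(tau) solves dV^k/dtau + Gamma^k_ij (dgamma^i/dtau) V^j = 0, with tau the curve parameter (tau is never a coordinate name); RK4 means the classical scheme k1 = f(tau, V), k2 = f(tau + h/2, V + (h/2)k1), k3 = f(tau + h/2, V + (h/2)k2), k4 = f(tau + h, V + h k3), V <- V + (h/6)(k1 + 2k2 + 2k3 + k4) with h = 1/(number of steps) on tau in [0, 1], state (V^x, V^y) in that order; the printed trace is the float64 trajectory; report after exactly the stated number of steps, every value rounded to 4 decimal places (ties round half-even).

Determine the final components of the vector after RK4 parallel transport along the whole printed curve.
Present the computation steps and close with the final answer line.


gamma'(tau) = (-1/2 - (2/3)*tau, -(2/3)*tau); f(tau, V)^k = -Gamma^k_ij(gamma(tau)) gamma'^i(tau) V^j; h = 1/4; intermediate values shown to 6 dp
curve data and Christoffel symbols at the stage parameters:
  tau = 0.000000: gamma = (0.250000, -0.125000), gamma' = (-0.500000, 0.000000); Gamma_xxx = 0.000000, Gamma_xxy = -0.024922, Gamma_xyy = 0.000000, Gamma_yxx = 0.000000, Gamma_yxy = -0.398754, Gamma_yyy = 0.000000
  tau = 0.125000: gamma = (0.182292, -0.130208), gamma' = (-0.583333, -0.083333); Gamma_xxx = 0.000000, Gamma_xxy = -0.024603, Gamma_xyy = 0.000000, Gamma_yxx = 0.000000, Gamma_yxy = -0.390696, Gamma_yyy = 0.000000
  tau = 0.250000: gamma = (0.104167, -0.145833), gamma' = (-0.666667, -0.166667); Gamma_xxx = 0.000000, Gamma_xxy = -0.025922, Gamma_xyy = 0.000000, Gamma_yxx = 0.000000, Gamma_yxy = -0.381423, Gamma_yyy = 0.000000
  tau = 0.375000: gamma = (0.015625, -0.171875), gamma' = (-0.750000, -0.250000); Gamma_xxx = 0.000000, Gamma_xxy = -0.028541, Gamma_xyy = 0.000000, Gamma_yxx = 0.000000, Gamma_yxy = -0.371037, Gamma_yyy = 0.000000
  tau = 0.500000: gamma = (-0.083333, -0.208333), gamma' = (-0.833333, -0.333333); Gamma_xxx = 0.000000, Gamma_xxy = -0.032111, Gamma_xyy = 0.000000, Gamma_yxx = 0.000000, Gamma_yxy = -0.359647, Gamma_yyy = 0.000000
  tau = 0.625000: gamma = (-0.192708, -0.255208), gamma' = (-0.916667, -0.416667); Gamma_xxx = 0.000000, Gamma_xxy = -0.036293, Gamma_xyy = 0.000000, Gamma_yxx = 0.000000, Gamma_yxy = -0.347373, Gamma_yyy = 0.000000
  tau = 0.750000: gamma = (-0.312500, -0.312500), gamma' = (-1.000000, -0.500000); Gamma_xxx = 0.000000, Gamma_xxy = -0.040775, Gamma_xyy = 0.000000, Gamma_yxx = 0.000000, Gamma_yxy = -0.334353, Gamma_yyy = 0.000000
  tau = 0.875000: gamma = (-0.442708, -0.380208), gamma' = (-1.083333, -0.583333); Gamma_xxx = 0.000000, Gamma_xxy = -0.045289, Gamma_xyy = 0.000000, Gamma_yxx = 0.000000, Gamma_yxy = -0.320742, Gamma_yyy = 0.000000
  tau = 1.000000: gamma = (-0.583333, -0.458333), gamma' = (-1.166667, -0.666667); Gamma_xxx = 0.000000, Gamma_xxy = -0.049615, Gamma_xyy = 0.000000, Gamma_yxx = 0.000000, Gamma_yxy = -0.306709, Gamma_yyy = 0.000000
step 0: V^x = -1.0000, V^y = 2.0000
step 1: k1 = (-0.024922, -0.398754), k2 = (-0.025932, -0.411793), k3 = (-0.025908, -0.411417), k4 = (-0.028437, -0.418427); V <- V + (h/6)(k1 + 2k2 + 2k3 + k4): V^x = -1.0065, V^y = 1.8973
step 2: k1 = (-0.028440, -0.418475), k2 = (-0.032288, -0.419738), k3 = (-0.032281, -0.419649), k4 = (-0.037104, -0.415570); V <- V + (h/6)(k1 + 2k2 + 2k3 + k4): V^x = -1.0147, V^y = 1.7926
step 3: k1 = (-0.037110, -0.415628), k2 = (-0.042496, -0.406750), k3 = (-0.042523, -0.407006), k4 = (-0.048043, -0.393953); V <- V + (h/6)(k1 + 2k2 + 2k3 + k4): V^x = -1.0253, V^y = 1.6911
step 4: k1 = (-0.048051, -0.394021), k2 = (-0.053308, -0.377541), k3 = (-0.053392, -0.378133), k4 = (-0.058061, -0.358924); V <- V + (h/6)(k1 + 2k2 + 2k3 + k4): V^x = -1.0386, V^y = 1.5968

Answer: V^x = -1.0386, V^y = 1.5968


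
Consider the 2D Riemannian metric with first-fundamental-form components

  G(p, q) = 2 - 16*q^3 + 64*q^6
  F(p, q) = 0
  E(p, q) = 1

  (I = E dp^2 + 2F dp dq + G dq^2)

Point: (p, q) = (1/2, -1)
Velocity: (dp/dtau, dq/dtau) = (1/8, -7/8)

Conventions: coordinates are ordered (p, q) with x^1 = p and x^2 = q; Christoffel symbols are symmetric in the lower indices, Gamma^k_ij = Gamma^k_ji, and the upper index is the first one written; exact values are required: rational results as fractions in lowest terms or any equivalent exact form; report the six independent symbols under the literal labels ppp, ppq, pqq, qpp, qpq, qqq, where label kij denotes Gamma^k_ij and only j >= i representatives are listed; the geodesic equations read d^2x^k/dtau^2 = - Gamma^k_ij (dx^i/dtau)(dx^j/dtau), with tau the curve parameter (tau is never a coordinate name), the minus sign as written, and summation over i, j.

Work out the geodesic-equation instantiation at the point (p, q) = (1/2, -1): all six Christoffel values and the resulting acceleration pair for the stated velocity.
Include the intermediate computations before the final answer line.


E = 1, F = 0, G = 82 at the point
E_p = 0, E_q = 0, F_p = 0, F_q = 0, G_p = 0, G_q = -432
EG - F^2 = 82;  g^inv = (1/82) * [[82, 0], [0, 1]]
first-kind symbols [ij,l] = (1/2)(d_i g_jl + d_j g_il - d_l g_ij): [pp,p] = E_p/2 = 0, [pp,q] = F_p - E_q/2 = 0, [pq,p] = E_q/2 = 0, [pq,q] = G_p/2 = 0, [qq,p] = F_q - G_p/2 = 0, [qq,q] = G_q/2 = -216
Gamma^p_ij = (G*[ij,p] - F*[ij,q])/(EG - F^2), Gamma^q_ij = (E*[ij,q] - F*[ij,p])/(EG - F^2)
Gamma_ppp = 0, Gamma_ppq = 0, Gamma_pqq = 0, Gamma_qpp = 0, Gamma_qpq = 0, Gamma_qqq = -108/41
d^2p/dtau^2 = -(Gamma_ppp*(1/8)^2 + 2*Gamma_ppq*(1/8)*(-7/8) + Gamma_pqq*(-7/8)^2) = 0
d^2q/dtau^2 = -(Gamma_qpp*(1/8)^2 + 2*Gamma_qpq*(1/8)*(-7/8) + Gamma_qqq*(-7/8)^2) = 1323/656

Answer: Gamma_ppp = 0, Gamma_ppq = 0, Gamma_pqq = 0, Gamma_qpp = 0, Gamma_qpq = 0, Gamma_qqq = -108/41; accelerations (d^2p/dtau^2, d^2q/dtau^2) = (0, 1323/656)


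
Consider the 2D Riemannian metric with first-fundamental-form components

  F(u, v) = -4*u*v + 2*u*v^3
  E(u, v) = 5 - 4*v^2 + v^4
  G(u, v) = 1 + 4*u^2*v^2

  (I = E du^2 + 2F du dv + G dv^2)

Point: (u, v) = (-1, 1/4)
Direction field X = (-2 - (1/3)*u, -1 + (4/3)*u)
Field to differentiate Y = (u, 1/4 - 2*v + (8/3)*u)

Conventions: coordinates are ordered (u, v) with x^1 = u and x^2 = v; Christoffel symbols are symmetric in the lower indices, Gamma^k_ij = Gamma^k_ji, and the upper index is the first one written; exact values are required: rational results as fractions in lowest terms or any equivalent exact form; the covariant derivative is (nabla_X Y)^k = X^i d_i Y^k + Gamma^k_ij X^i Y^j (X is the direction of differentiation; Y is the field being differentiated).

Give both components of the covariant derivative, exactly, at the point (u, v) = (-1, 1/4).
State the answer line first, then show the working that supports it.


Answer: (nabla_X Y)^u = 3641/1647, (nabla_X Y)^v = 2014/1647

E = 1217/256, F = 31/32, G = 5/4 at the point
E_u = 0, E_v = -31/16, F_u = -31/32, F_v = 29/8, G_u = -1/2, G_v = 2
EG - F^2 = 1281/256;  g^inv = (256/1281) * [[5/4, -31/32], [-31/32, 1217/256]]
first-kind symbols [ij,l] = (1/2)(d_i g_jl + d_j g_il - d_l g_ij): [uu,u] = E_u/2 = 0, [uu,v] = F_u - E_v/2 = 0, [uv,u] = E_v/2 = -31/32, [uv,v] = G_u/2 = -1/4, [vv,u] = F_v - G_u/2 = 31/8, [vv,v] = G_v/2 = 1
Gamma^u_ij = (G*[ij,u] - F*[ij,v])/(EG - F^2), Gamma^v_ij = (E*[ij,v] - F*[ij,u])/(EG - F^2)
Gamma_uuu = 0, Gamma_uuv = -248/1281, Gamma_uvv = 992/1281, Gamma_vuu = 0, Gamma_vuv = -64/1281, Gamma_vvv = 256/1281
X = (-5/3, -7/3), Y = (-1, -35/12) at the point


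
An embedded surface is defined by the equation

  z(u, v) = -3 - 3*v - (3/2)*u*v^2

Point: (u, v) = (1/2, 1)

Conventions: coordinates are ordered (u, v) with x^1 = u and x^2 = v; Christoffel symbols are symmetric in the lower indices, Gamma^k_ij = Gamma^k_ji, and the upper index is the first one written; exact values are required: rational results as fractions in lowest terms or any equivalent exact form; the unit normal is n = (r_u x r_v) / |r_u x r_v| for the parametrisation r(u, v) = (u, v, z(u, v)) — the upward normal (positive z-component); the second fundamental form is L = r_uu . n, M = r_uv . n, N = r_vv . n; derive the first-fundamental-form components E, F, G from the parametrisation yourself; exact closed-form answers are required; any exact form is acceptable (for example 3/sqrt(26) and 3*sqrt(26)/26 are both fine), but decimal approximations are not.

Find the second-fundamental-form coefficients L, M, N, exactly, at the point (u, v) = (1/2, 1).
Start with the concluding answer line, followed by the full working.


Answer: L = 0, M = -3*sqrt(94)/47, N = -3*sqrt(94)/94

z_u = -3/2, z_v = -9/2, z_uu = 0, z_uv = -3, z_vv = -3/2
E = 13/4, F = 27/4, G = 85/4; answer radicand W^2 = 47/2
unnormalised second-form numerators: l = 0, m = -3, n = -3/2; L = l/sqrt(47/2), and similarly M = m/sqrt(W^2), N = n/sqrt(W^2)


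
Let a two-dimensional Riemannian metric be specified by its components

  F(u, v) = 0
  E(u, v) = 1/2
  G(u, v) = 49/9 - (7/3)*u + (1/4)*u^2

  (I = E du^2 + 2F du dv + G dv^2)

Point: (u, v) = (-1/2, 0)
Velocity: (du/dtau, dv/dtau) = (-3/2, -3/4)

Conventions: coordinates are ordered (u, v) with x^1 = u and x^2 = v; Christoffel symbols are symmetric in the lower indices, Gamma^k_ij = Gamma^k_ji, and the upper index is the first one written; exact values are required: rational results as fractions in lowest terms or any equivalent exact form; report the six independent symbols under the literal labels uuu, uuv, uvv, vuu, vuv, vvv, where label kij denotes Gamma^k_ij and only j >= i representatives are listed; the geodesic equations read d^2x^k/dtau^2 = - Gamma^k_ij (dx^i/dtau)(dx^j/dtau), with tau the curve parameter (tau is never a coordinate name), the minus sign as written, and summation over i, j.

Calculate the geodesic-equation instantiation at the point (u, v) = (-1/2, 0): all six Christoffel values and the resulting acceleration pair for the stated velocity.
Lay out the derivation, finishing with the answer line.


E = 1/2, F = 0, G = 961/144 at the point
E_u = 0, E_v = 0, F_u = 0, F_v = 0, G_u = -31/12, G_v = 0
EG - F^2 = 961/288;  g^inv = (288/961) * [[961/144, 0], [0, 1/2]]
first-kind symbols [ij,l] = (1/2)(d_i g_jl + d_j g_il - d_l g_ij): [uu,u] = E_u/2 = 0, [uu,v] = F_u - E_v/2 = 0, [uv,u] = E_v/2 = 0, [uv,v] = G_u/2 = -31/24, [vv,u] = F_v - G_u/2 = 31/24, [vv,v] = G_v/2 = 0
Gamma^u_ij = (G*[ij,u] - F*[ij,v])/(EG - F^2), Gamma^v_ij = (E*[ij,v] - F*[ij,u])/(EG - F^2)
Gamma_uuu = 0, Gamma_uuv = 0, Gamma_uvv = 31/12, Gamma_vuu = 0, Gamma_vuv = -6/31, Gamma_vvv = 0
d^2u/dtau^2 = -(Gamma_uuu*(-3/2)^2 + 2*Gamma_uuv*(-3/2)*(-3/4) + Gamma_uvv*(-3/4)^2) = -93/64
d^2v/dtau^2 = -(Gamma_vuu*(-3/2)^2 + 2*Gamma_vuv*(-3/2)*(-3/4) + Gamma_vvv*(-3/4)^2) = 27/62

Answer: Gamma_uuu = 0, Gamma_uuv = 0, Gamma_uvv = 31/12, Gamma_vuu = 0, Gamma_vuv = -6/31, Gamma_vvv = 0; accelerations (d^2u/dtau^2, d^2v/dtau^2) = (-93/64, 27/62)


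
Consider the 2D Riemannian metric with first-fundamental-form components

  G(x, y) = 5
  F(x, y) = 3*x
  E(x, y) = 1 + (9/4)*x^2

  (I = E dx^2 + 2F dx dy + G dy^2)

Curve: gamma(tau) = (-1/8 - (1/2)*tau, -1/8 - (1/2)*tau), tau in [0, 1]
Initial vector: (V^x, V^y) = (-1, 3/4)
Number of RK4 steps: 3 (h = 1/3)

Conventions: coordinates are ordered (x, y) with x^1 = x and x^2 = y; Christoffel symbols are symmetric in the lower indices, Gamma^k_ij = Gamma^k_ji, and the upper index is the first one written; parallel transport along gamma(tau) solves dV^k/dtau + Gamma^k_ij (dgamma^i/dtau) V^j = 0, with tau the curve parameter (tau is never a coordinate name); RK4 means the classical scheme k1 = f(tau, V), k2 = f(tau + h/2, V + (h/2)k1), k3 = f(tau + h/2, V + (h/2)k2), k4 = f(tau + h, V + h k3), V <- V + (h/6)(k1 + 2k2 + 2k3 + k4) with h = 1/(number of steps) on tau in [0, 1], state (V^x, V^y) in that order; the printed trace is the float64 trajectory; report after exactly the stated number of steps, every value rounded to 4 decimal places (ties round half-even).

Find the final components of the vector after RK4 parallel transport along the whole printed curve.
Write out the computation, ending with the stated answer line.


gamma'(tau) = (-1/2, -1/2); f(tau, V)^k = -Gamma^k_ij(gamma(tau)) gamma'^i(tau) V^j; h = 1/3; intermediate values shown to 6 dp
curve data and Christoffel symbols at the stage parameters:
  tau = 0.000000: gamma = (-0.125000, -0.125000), gamma' = (-0.500000, -0.500000); Gamma_xxx = -0.055857, Gamma_xxy = 0.000000, Gamma_xyy = 0.000000, Gamma_yxx = 0.595811, Gamma_yxy = 0.000000, Gamma_yyy = 0.000000
  tau = 0.166667: gamma = (-0.208333, -0.208333), gamma' = (-0.500000, -0.500000); Gamma_xxx = -0.091954, Gamma_xxy = 0.000000, Gamma_xyy = 0.000000, Gamma_yxx = 0.588506, Gamma_yxy = 0.000000, Gamma_yyy = 0.000000
  tau = 0.333333: gamma = (-0.291667, -0.291667), gamma' = (-0.500000, -0.500000); Gamma_xxx = -0.126411, Gamma_xxy = 0.000000, Gamma_xyy = 0.000000, Gamma_yxx = 0.577878, Gamma_yxy = 0.000000, Gamma_yyy = 0.000000
  tau = 0.500000: gamma = (-0.375000, -0.375000), gamma' = (-0.500000, -0.500000); Gamma_xxx = -0.158707, Gamma_xxy = 0.000000, Gamma_xyy = 0.000000, Gamma_yxx = 0.564291, Gamma_yxy = 0.000000, Gamma_yyy = 0.000000
  tau = 0.666667: gamma = (-0.458333, -0.458333), gamma' = (-0.500000, -0.500000); Gamma_xxx = -0.188437, Gamma_xxy = 0.000000, Gamma_xyy = 0.000000, Gamma_yxx = 0.548180, Gamma_yxy = 0.000000, Gamma_yyy = 0.000000
  tau = 0.833333: gamma = (-0.541667, -0.541667), gamma' = (-0.500000, -0.500000); Gamma_xxx = -0.215321, Gamma_xxy = 0.000000, Gamma_xyy = 0.000000, Gamma_yxx = 0.530021, Gamma_yxy = 0.000000, Gamma_yyy = 0.000000
  tau = 1.000000: gamma = (-0.625000, -0.625000), gamma' = (-0.500000, -0.500000); Gamma_xxx = -0.239203, Gamma_xxy = 0.000000, Gamma_xyy = 0.000000, Gamma_yxx = 0.510299, Gamma_yxy = 0.000000, Gamma_yyy = 0.000000
step 0: V^x = -1.0000, V^y = 0.7500
step 1: k1 = (0.027929, -0.297905), k2 = (0.045763, -0.292883), k3 = (0.045626, -0.292009), k4 = (0.062244, -0.284545); V <- V + (h/6)(k1 + 2k2 + 2k3 + k4): V^x = -0.9848, V^y = 0.6527
step 2: k1 = (0.062247, -0.284558), k2 = (0.077327, -0.274940), k3 = (0.077127, -0.274231), k4 = (0.090367, -0.262887); V <- V + (h/6)(k1 + 2k2 + 2k3 + k4): V^x = -0.9592, V^y = 0.5612
step 3: k1 = (0.090374, -0.262906), k2 = (0.101646, -0.250205), k3 = (0.101444, -0.249707), k4 = (0.110677, -0.236111); V <- V + (h/6)(k1 + 2k2 + 2k3 + k4): V^x = -0.9255, V^y = 0.4780

Answer: V^x = -0.9255, V^y = 0.4780
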